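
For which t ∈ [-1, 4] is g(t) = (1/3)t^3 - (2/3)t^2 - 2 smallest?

The derivative is t^2 - (4/3)t, which vanishes at t = 0 and t = 4/3.
Evaluating at the critical points and endpoints: g(-1) = -3,  g(0) = -2,  g(4/3) = -194/81,  g(4) = 26/3.
So the minimum is g(-1) = -3.

-1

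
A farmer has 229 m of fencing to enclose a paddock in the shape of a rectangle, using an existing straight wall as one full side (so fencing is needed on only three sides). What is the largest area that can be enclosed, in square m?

52441/8

Let the sides perpendicular to the wall have length x and the parallel side y, so 2x + y = 229 and the area is A = xy = x(229 − 2x).
A'(x) = 229 − 4x = 0 gives x = 229/4, and A''(x) = −4 < 0 confirms a maximum.
Then y = 229 − 2·229/4 = 229/2 and A = 52441/8.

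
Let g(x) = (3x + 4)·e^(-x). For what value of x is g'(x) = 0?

g'(x) = 3·e^(-x) + (3x + 4)·(-1)·e^(-x) = (-3x - 1)·e^(-x). Since e^(-x) > 0, the only critical point is x = -1/3.
g''(-1/3) has the same sign as -3 < 0, so this is a local maximum.
g(-1/3) = (3)·e^(1/3) ≈ 4.1868.

-1/3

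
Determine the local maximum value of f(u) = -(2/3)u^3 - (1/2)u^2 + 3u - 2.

Critical points: f'(u) = -2u^2 - u + 3 vanishes at u = -3/2, 1.
Since f''(u) = -4u - 1, we get f''(-3/2) = 5 > 0 ⇒ local minimum; f''(1) = -5 < 0 ⇒ local maximum.
The local maximum is f(1) = -1/6.

-1/6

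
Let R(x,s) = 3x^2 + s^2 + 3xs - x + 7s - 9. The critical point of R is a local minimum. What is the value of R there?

∂R/∂x = 6x + 3s - 1 = 0 and ∂R/∂s = 3x + 2s + 7 = 0, so (x, s) = (23/3, -15).
The Hessian has R_{xx} = 6, R_{ss} = 2, R_{xs} = 3, giving D = 3 > 0 with R_{xx} > 0, so the point is a local minimum.
R(23/3, -15) = -196/3.

-196/3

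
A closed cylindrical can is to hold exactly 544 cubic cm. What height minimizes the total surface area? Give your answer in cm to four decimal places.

With radius r and height h, πr²h = 544 so h = 544/(πr²), and S(r) = 2πr² + 2πrh = 2πr² + 2·544/r.
S'(r) = 4πr − 2·544/r² = 0 ⇒ r³ = 544/(2π), so r ≈ 4.4239 and h = 2r ≈ 8.8478.
S''(r) = 4π + 4·544/r³ > 0, so this is the minimum; S ≈ 368.9044.

8.8478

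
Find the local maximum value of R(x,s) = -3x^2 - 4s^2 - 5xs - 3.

-3

∂R/∂x = -6x - 5s = 0 and ∂R/∂s = -5x - 8s = 0, so (x, s) = (0, 0).
The Hessian has R_{xx} = -6, R_{ss} = -8, R_{xs} = -5, giving D = 23 > 0 with R_{xx} < 0, so the point is a local maximum.
R(0, 0) = -3.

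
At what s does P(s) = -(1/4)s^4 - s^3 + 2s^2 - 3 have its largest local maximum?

-4

P'(s) = -s^3 - 3s^2 + 4s. Setting P'(s) = 0 gives s ∈ {-4, 0, 1}.
P''(s) = -3s^2 - 6s + 4. P''(-4) = -20 < 0 ⇒ local maximum; P''(0) = 4 > 0 ⇒ local minimum; P''(1) = -5 < 0 ⇒ local maximum.
The largest local maximum is P(-4) = 29.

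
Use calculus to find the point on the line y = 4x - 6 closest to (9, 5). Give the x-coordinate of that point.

53/17

Minimize D(x)^2 = (x - 9)^2 + (4x - 11)^2.
d/dx[D^2] = 2(x - 9) + 2·4·(4x - 11) = 0 ⇒ x = 53/17.
Then y = 110/17 and the distance is √(625/17) ≈ 6.0634.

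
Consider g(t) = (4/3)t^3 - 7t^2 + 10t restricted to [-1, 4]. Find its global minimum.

-55/3

g'(t) = 4t^2 - 14t + 10, which vanishes at t = 1 and t = 5/2.
Compare values at every candidate in [-1, 4]: g(-1) = -55/3,  g(1) = 13/3,  g(5/2) = 25/12,  g(4) = 40/3.
So the minimum is g(-1) = -55/3.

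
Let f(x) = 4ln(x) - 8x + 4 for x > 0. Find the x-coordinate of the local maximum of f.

f'(x) = 4/x − 8 = 0 gives x = 1/2.
f''(x) = -4/x², which is negative for x > 0, so this is a local maximum.
f(1/2) = 4·ln(1/2) - 4 + 4 ≈ -2.7726.

1/2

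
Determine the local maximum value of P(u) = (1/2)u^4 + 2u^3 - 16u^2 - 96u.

Critical points: P'(u) = 2u^3 + 6u^2 - 32u - 96 vanishes at u = -4, -3, 4.
Second-derivative test with P''(u) = 6u^2 + 12u - 32: P''(-4) = 16 > 0 ⇒ local minimum; P''(-3) = -14 < 0 ⇒ local maximum; P''(4) = 112 > 0 ⇒ local minimum.
Thus P has its local maximum at u = -3, with value 261/2.

261/2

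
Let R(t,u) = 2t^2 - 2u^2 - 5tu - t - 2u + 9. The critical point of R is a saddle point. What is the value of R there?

∂R/∂t = 4t - 5u - 1 = 0 and ∂R/∂u = -5t - 4u - 2 = 0, so (t, u) = (-6/41, -13/41).
The Hessian has R_{tt} = 4, R_{uu} = -4, R_{tu} = -5, giving D = -41 < 0, so the point is a saddle point.
R(-6/41, -13/41) = 385/41.

385/41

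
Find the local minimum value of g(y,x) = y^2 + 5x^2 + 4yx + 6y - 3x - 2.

∂g/∂y = 2y + 4x + 6 = 0 and ∂g/∂x = 4y + 10x - 3 = 0, so (y, x) = (-18, 15/2).
The Hessian has g_{yy} = 2, g_{xx} = 10, g_{yx} = 4, giving D = 4 > 0 with g_{yy} > 0, so the point is a local minimum.
g(-18, 15/2) = -269/4.

-269/4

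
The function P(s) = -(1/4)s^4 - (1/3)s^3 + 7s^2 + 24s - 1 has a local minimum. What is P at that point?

-67/3

P'(s) = -s^3 - s^2 + 14s + 24. Setting P'(s) = 0 gives s ∈ {-3, -2, 4}.
Since P''(s) = -3s^2 - 2s + 14, we get P''(-3) = -7 < 0 ⇒ local maximum; P''(-2) = 6 > 0 ⇒ local minimum; P''(4) = -42 < 0 ⇒ local maximum.
Thus P has its local minimum at s = -2, with value -67/3.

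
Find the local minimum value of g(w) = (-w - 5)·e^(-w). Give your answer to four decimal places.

-54.5982

Differentiating with the product rule gives g'(w) = (w + 4)·e^(-w). Since e^(-w) > 0, the only critical point is w = -4.
g''(-4) has the same sign as 1 > 0, so this is a local minimum.
g(-4) = (-1)·e^(4) ≈ -54.5982.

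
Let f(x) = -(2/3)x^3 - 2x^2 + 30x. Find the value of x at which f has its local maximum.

3

Critical points: f'(x) = -2x^2 - 4x + 30 vanishes at x = -5, 3.
Since f''(x) = -4x - 4, we get f''(-5) = 16 > 0 ⇒ local minimum; f''(3) = -16 < 0 ⇒ local maximum.
So the local maximum value is f(3) = 54.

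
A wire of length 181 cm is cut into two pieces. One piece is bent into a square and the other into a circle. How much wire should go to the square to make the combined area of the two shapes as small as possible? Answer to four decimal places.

101.3779

Let x be the length used for the square. Square side x/4; circle radius (181−x)/(2π).
A(x) = (x/4)² + π·((181−x)/(2π))² = x²/16 + (181−x)²/(4π) for 0 ≤ x ≤ 181. A'(x) = x/8 − (181−x)/(2π) = 0 gives x = 4·181/(π+4) ≈ 101.3779.
A'' = 1/8 + 1/(2π) > 0, so this gives the minimum combined area; x ≈ 101.3779 cm to the square.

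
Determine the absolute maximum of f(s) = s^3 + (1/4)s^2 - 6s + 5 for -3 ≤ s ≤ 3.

65/4

f'(s) = 3s^2 + (1/2)s - 6, which vanishes at s = -3/2 and s = 4/3.
Candidates: f(-3) = -7/4; f(-3/2) = 179/16; f(4/3) = -5/27; f(3) = 65/4.
The maximum over the interval is 65/4, attained at s = 3.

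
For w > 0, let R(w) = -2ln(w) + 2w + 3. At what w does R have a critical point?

1

R'(w) = -2/w + 2 = 0 gives w = 1.
R''(w) = 2/w², which is positive for w > 0, so this is a local minimum.
R(1) = -2·ln(1) + 2 + 3 ≈ 5.0000.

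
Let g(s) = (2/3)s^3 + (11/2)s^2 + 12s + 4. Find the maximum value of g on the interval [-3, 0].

4

Differentiating, g'(s) = 2s^2 + 11s + 12; whose only zero in [-3, 0] is s = -3/2.
Compare values at every candidate in [-3, 0]: g(-3) = -1/2; g(-3/2) = -31/8; g(0) = 4.
So the maximum is g(0) = 4.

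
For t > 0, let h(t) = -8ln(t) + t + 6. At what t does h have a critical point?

8

h'(t) = -8/t + 1 = 0 gives t = 8.
h''(t) = 8/t², which is positive for t > 0, so this is a local minimum.
h(8) = -8·ln(8) + 8 + 6 ≈ -2.6355.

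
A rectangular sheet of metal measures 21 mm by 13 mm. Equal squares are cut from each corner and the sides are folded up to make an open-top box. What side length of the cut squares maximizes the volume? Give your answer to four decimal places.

With cut size x, the volume is V(x) = x(21 − 2x)(13 − 2x) for 0 < x < 6.5.
V'(x) = 12x^2 − 136x + 273. Setting V'(x) = 0 gives x ≈ 2.6071 (the root in (0, 6.5)).
V''(x) = 24x − 136 is negative there, so this is the maximum; V ≈ 320.4258.

2.6071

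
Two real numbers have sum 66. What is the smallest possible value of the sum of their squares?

2178

With a + b = 66, a^2 + b^2 = a^2 + (66 − a)^2.
The derivative 2a − 2(66 − a) = 4a − 132 vanishes at a = 33; second derivative 4 > 0, a minimum.
The minimum is 2·(33)^2 = 2178.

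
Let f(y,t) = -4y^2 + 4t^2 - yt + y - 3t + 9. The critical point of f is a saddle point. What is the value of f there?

110/13

∂f/∂y = -8y - t + 1 = 0 and ∂f/∂t = -y + 8t - 3 = 0, so (y, t) = (1/13, 5/13).
The Hessian has f_{yy} = -8, f_{tt} = 8, f_{yt} = -1, giving D = -65 < 0, so the point is a saddle point.
f(1/13, 5/13) = 110/13.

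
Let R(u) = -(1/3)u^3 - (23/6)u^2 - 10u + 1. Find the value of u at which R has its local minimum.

-6

Critical points: R'(u) = -u^2 - (23/3)u - 10 vanishes at u = -6, -5/3.
Since R''(u) = -2u - 23/3, we get R''(-6) = 13/3 > 0 ⇒ local minimum; R''(-5/3) = -13/3 < 0 ⇒ local maximum.
The local minimum is R(-6) = -5.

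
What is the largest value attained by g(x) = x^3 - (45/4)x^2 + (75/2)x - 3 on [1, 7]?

205/4

The derivative is 3x^2 - (45/2)x + 75/2, which vanishes at x = 5/2 and x = 5.
Candidates: g(1) = 97/4; g(5/2) = 577/16; g(5) = 113/4; g(7) = 205/4.
So the maximum is g(7) = 205/4.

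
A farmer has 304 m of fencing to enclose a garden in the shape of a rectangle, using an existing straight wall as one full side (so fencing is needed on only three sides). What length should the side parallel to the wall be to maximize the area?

Let the sides perpendicular to the wall have length x and the parallel side y, so 2x + y = 304 and the area is A = xy = x(304 − 2x).
A'(x) = 304 − 4x = 0 gives x = 76, and A''(x) = −4 < 0 confirms a maximum.
Then y = 304 − 2·76 = 152 and A = 11552.

152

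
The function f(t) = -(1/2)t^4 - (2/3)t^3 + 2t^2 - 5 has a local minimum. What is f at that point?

-5

f'(t) = -2t^3 - 2t^2 + 4t. Setting f'(t) = 0 gives t ∈ {-2, 0, 1}.
f''(t) = -6t^2 - 4t + 4. f''(-2) = -12 < 0 ⇒ local maximum; f''(0) = 4 > 0 ⇒ local minimum; f''(1) = -6 < 0 ⇒ local maximum.
So the local minimum value is f(0) = -5.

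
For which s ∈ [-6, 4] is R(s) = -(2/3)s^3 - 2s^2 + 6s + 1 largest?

Differentiating, R'(s) = -2s^2 - 4s + 6; which vanishes at s = -3 and s = 1.
Compare values at every candidate in [-6, 4]: R(-6) = 37, R(-3) = -17, R(1) = 13/3, R(4) = -149/3.
So the maximum is R(-6) = 37.

-6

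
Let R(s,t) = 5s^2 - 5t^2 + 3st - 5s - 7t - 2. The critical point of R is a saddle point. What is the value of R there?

-203/109

∂R/∂s = 10s + 3t - 5 = 0 and ∂R/∂t = 3s - 10t - 7 = 0, so (s, t) = (71/109, -55/109).
The Hessian has R_{ss} = 10, R_{tt} = -10, R_{st} = 3, giving D = -109 < 0, so the point is a saddle point.
R(71/109, -55/109) = -203/109.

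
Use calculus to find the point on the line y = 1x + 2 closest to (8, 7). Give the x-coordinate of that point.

13/2

Minimize D(x)^2 = (x - 8)^2 + (x - 5)^2.
d/dx[D^2] = 2(x - 8) + 2·1·(x - 5) = 0 ⇒ x = 13/2.
Then y = 17/2 and the distance is √(9/2) ≈ 2.1213.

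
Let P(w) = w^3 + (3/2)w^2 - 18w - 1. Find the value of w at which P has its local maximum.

Critical points: P'(w) = 3w^2 + 3w - 18 vanishes at w = -3, 2.
Since P''(w) = 6w + 3, we get P''(-3) = -15 < 0 ⇒ local maximum; P''(2) = 15 > 0 ⇒ local minimum.
Thus P has its local maximum at w = -3, with value 79/2.

-3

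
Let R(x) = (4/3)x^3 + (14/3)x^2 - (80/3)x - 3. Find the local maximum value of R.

Critical points: R'(x) = 4x^2 + (28/3)x - 80/3 vanishes at x = -4, 5/3.
R''(x) = 8x + 28/3. R''(-4) = -68/3 < 0 ⇒ local maximum; R''(5/3) = 68/3 > 0 ⇒ local minimum.
Thus R has its local maximum at x = -4, with value 93.

93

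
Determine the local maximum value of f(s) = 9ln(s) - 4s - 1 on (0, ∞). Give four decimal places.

-2.7016

f'(s) = 9/s − 4 = 0 gives s = 9/4.
f''(s) = -9/s², which is negative for s > 0, so this is a local maximum.
f(9/4) = 9·ln(9/4) - 9 - 1 ≈ -2.7016.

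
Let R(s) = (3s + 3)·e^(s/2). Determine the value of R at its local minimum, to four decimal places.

-1.3388

R'(s) = 3·e^(s/2) + (3s + 3)·(1/2)·e^(s/2) = ((3/2)s + 9/2)·e^(s/2). Since e^(s/2) > 0, the only critical point is s = -3.
R''(-3) has the same sign as 3/2 > 0, so this is a local minimum.
R(-3) = (-6)·e^(-3/2) ≈ -1.3388.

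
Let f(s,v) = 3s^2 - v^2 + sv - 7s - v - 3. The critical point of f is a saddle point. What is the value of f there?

-92/13

∂f/∂s = 6s + v - 7 = 0 and ∂f/∂v = s - 2v - 1 = 0, so (s, v) = (15/13, 1/13).
The Hessian has f_{ss} = 6, f_{vv} = -2, f_{sv} = 1, giving D = -13 < 0, so the point is a saddle point.
f(15/13, 1/13) = -92/13.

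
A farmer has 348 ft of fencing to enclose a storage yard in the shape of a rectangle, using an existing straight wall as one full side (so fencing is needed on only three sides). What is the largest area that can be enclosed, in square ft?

Let the sides perpendicular to the wall have length x and the parallel side y, so 2x + y = 348 and the area is A = xy = x(348 − 2x).
A'(x) = 348 − 4x = 0 gives x = 87, and A''(x) = −4 < 0 confirms a maximum.
Then y = 348 − 2·87 = 174 and A = 15138.

15138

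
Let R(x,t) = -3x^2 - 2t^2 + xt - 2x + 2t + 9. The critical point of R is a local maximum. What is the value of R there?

223/23

∂R/∂x = -6x + t - 2 = 0 and ∂R/∂t = x - 4t + 2 = 0, so (x, t) = (-6/23, 10/23).
The Hessian has R_{xx} = -6, R_{tt} = -4, R_{xt} = 1, giving D = 23 > 0 with R_{xx} < 0, so the point is a local maximum.
R(-6/23, 10/23) = 223/23.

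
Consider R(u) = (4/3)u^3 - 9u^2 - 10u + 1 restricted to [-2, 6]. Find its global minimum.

The derivative is 4u^2 - 18u - 10, which vanishes at u = -1/2 and u = 5.
Candidates: R(-2) = -77/3, R(-1/2) = 43/12, R(5) = -322/3, R(6) = -95.
So the minimum is R(5) = -322/3.

-322/3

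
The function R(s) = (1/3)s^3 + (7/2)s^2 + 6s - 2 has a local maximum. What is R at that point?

R'(s) = s^2 + 7s + 6. Setting R'(s) = 0 gives s ∈ {-6, -1}.
R''(s) = 2s + 7. R''(-6) = -5 < 0 ⇒ local maximum; R''(-1) = 5 > 0 ⇒ local minimum.
Thus R has its local maximum at s = -6, with value 16.

16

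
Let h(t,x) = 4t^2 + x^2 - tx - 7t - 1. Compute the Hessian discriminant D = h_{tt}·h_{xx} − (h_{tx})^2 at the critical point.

15

∂h/∂t = 8t - x - 7 = 0 and ∂h/∂x = -t + 2x = 0, so (t, x) = (14/15, 7/15).
The Hessian has h_{tt} = 8, h_{xx} = 2, h_{tx} = -1, giving D = 15 > 0 with h_{tt} > 0, so the point is a local minimum.
D = (8)·(2) − (-1)^2 = 15.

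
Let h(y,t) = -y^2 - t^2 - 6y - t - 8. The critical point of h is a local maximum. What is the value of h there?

∂h/∂y = -2y - 6 = 0 and ∂h/∂t = -2t - 1 = 0, so (y, t) = (-3, -1/2).
The Hessian has h_{yy} = -2, h_{tt} = -2, h_{yt} = 0, giving D = 4 > 0 with h_{yy} < 0, so the point is a local maximum.
h(-3, -1/2) = 5/4.

5/4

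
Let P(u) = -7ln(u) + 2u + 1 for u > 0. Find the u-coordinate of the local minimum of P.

7/2

P'(u) = -7/u + 2 = 0 gives u = 7/2.
P''(u) = 7/u², which is positive for u > 0, so this is a local minimum.
P(7/2) = -7·ln(7/2) + 7 + 1 ≈ -0.7693.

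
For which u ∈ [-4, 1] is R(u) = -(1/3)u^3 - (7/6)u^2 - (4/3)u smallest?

The derivative is -u^2 - (7/3)u - 4/3, which vanishes at u = -4/3 and u = -1.
Evaluating at the critical points and endpoints: R(-4) = 8,  R(-4/3) = 40/81,  R(-1) = 1/2,  R(1) = -17/6.
Hence the absolute minimum is -17/6 at u = 1.

1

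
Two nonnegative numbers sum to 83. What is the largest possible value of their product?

6889/4

With x + y = 83, the product is P(x) = x(83 − x).
P'(x) = 83 − 2x = 0 gives x = 83/2; P'' = −2 < 0, so this is the maximum.
P = 83/2·83/2 = 6889/4.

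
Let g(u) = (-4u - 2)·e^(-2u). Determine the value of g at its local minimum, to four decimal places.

g'(u) = (-4)·e^(-2u) + (-4u - 2)·(-2)·e^(-2u) = (8u)·e^(-2u). Since e^(-2u) > 0, the only critical point is u = 0.
g''(0) has the same sign as 8 > 0, so this is a local minimum.
g(0) = (-2)·e^(0) ≈ -2.0000.

-2.0000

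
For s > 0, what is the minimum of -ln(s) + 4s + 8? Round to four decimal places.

10.3863

P'(s) = -1/s + 4 = 0 gives s = 1/4.
P''(s) = 1/s², which is positive for s > 0, so this is a local minimum.
P(1/4) = -1·ln(1/4) + 1 + 8 ≈ 10.3863.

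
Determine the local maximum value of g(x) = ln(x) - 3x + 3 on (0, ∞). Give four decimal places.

g'(x) = 1/x − 3 = 0 gives x = 1/3.
g''(x) = -1/x², which is negative for x > 0, so this is a local maximum.
g(1/3) = 1·ln(1/3) - 1 + 3 ≈ 0.9014.

0.9014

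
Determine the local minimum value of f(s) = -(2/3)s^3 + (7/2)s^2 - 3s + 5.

103/24

f'(s) = -2s^2 + 7s - 3. Setting f'(s) = 0 gives s ∈ {1/2, 3}.
f''(s) = -4s + 7. f''(1/2) = 5 > 0 ⇒ local minimum; f''(3) = -5 < 0 ⇒ local maximum.
Thus f has its local minimum at s = 1/2, with value 103/24.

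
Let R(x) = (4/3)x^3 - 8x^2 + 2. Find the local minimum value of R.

-122/3

R'(x) = 4x^2 - 16x = 0 at x = 0, 4.
R''(x) = 8x - 16. R''(0) = -16 < 0 ⇒ local maximum; R''(4) = 16 > 0 ⇒ local minimum.
So the local minimum value is R(4) = -122/3.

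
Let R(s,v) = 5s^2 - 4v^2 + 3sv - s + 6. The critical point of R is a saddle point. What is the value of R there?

530/89

∂R/∂s = 10s + 3v - 1 = 0 and ∂R/∂v = 3s - 8v = 0, so (s, v) = (8/89, 3/89).
The Hessian has R_{ss} = 10, R_{vv} = -8, R_{sv} = 3, giving D = -89 < 0, so the point is a saddle point.
R(8/89, 3/89) = 530/89.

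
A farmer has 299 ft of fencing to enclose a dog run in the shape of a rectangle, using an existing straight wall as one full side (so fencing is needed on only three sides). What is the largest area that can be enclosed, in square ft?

Let the sides perpendicular to the wall have length x and the parallel side y, so 2x + y = 299 and the area is A = xy = x(299 − 2x).
A'(x) = 299 − 4x = 0 gives x = 299/4, and A''(x) = −4 < 0 confirms a maximum.
Then y = 299 − 2·299/4 = 299/2 and A = 89401/8.

89401/8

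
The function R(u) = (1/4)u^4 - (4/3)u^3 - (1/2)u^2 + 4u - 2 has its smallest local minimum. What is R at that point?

-46/3

R'(u) = u^3 - 4u^2 - u + 4 = 0 at u = -1, 1, 4.
Since R''(u) = 3u^2 - 8u - 1, we get R''(-1) = 10 > 0 ⇒ local minimum; R''(1) = -6 < 0 ⇒ local maximum; R''(4) = 15 > 0 ⇒ local minimum.
Thus R has its smallest local minimum at u = 4, with value -46/3.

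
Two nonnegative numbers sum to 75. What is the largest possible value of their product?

5625/4

With x + y = 75, the product is P(x) = x(75 − x).
P'(x) = 75 − 2x = 0 gives x = 75/2; P'' = −2 < 0, so this is the maximum.
P = 75/2·75/2 = 5625/4.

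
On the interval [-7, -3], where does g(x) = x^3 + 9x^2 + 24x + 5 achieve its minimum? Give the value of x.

-7

The derivative is 3x^2 + 18x + 24, whose only zero in [-7, -3] is x = -4.
Candidates: g(-7) = -65, g(-4) = -11, g(-3) = -13.
The minimum over the interval is -65, attained at x = -7.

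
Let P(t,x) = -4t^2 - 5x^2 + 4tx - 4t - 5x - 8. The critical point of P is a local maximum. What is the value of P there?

-63/16

∂P/∂t = -8t + 4x - 4 = 0 and ∂P/∂x = 4t - 10x - 5 = 0, so (t, x) = (-15/16, -7/8).
The Hessian has P_{tt} = -8, P_{xx} = -10, P_{tx} = 4, giving D = 64 > 0 with P_{tt} < 0, so the point is a local maximum.
P(-15/16, -7/8) = -63/16.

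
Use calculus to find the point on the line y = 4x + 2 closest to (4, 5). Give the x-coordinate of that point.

Minimize D(x)^2 = (x - 4)^2 + (4x - 3)^2.
d/dx[D^2] = 2(x - 4) + 2·4·(4x - 3) = 0 ⇒ x = 16/17.
Then y = 98/17 and the distance is √(169/17) ≈ 3.1530.

16/17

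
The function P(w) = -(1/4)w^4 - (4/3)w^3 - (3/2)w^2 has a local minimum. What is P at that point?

P'(w) = -w^3 - 4w^2 - 3w. Setting P'(w) = 0 gives w ∈ {-3, -1, 0}.
P''(w) = -3w^2 - 8w - 3. P''(-3) = -6 < 0 ⇒ local maximum; P''(-1) = 2 > 0 ⇒ local minimum; P''(0) = -3 < 0 ⇒ local maximum.
So the local minimum value is P(-1) = -5/12.

-5/12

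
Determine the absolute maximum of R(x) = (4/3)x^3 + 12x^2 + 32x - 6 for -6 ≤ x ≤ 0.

-6

R'(x) = 4x^2 + 24x + 32, which vanishes at x = -4 and x = -2.
Compare values at every candidate in [-6, 0]: R(-6) = -54,  R(-4) = -82/3,  R(-2) = -98/3,  R(0) = -6.
The maximum over the interval is -6, attained at x = 0.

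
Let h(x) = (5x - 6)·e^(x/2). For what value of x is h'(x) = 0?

-4/5

h'(x) = 5·e^(x/2) + (5x - 6)·(1/2)·e^(x/2) = ((5/2)x + 2)·e^(x/2). Since e^(x/2) > 0, the only critical point is x = -4/5.
h''(-4/5) has the same sign as 5/2 > 0, so this is a local minimum.
h(-4/5) = (-10)·e^(-2/5) ≈ -6.7032.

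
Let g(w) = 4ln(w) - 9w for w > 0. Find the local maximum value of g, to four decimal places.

-7.2437

g'(w) = 4/w − 9 = 0 gives w = 4/9.
g''(w) = -4/w², which is negative for w > 0, so this is a local maximum.
g(4/9) = 4·ln(4/9) - 4 ≈ -7.2437.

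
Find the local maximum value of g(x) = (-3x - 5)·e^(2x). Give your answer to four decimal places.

g'(x) = (-3)·e^(2x) + (-3x - 5)·2·e^(2x) = (-6x - 13)·e^(2x). Since e^(2x) > 0, the only critical point is x = -13/6.
g''(-13/6) has the same sign as -6 < 0, so this is a local maximum.
g(-13/6) = (3/2)·e^(-13/3) ≈ 0.0197.

0.0197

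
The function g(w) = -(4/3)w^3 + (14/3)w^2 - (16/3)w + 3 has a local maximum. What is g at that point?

g'(w) = -4w^2 + (28/3)w - 16/3. Setting g'(w) = 0 gives w ∈ {1, 4/3}.
Since g''(w) = -8w + 28/3, we get g''(1) = 4/3 > 0 ⇒ local minimum; g''(4/3) = -4/3 < 0 ⇒ local maximum.
The local maximum is g(4/3) = 83/81.

83/81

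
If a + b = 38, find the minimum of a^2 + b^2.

722

With a + b = 38, a^2 + b^2 = a^2 + (38 − a)^2.
The derivative 2a − 2(38 − a) = 4a − 76 vanishes at a = 19; second derivative 4 > 0, a minimum.
The minimum is 2·(19)^2 = 722.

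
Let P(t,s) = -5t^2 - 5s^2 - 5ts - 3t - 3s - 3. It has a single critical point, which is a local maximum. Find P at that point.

∂P/∂t = -10t - 5s - 3 = 0 and ∂P/∂s = -5t - 10s - 3 = 0, so (t, s) = (-1/5, -1/5).
The Hessian has P_{tt} = -10, P_{ss} = -10, P_{ts} = -5, giving D = 75 > 0 with P_{tt} < 0, so the point is a local maximum.
P(-1/5, -1/5) = -12/5.

-12/5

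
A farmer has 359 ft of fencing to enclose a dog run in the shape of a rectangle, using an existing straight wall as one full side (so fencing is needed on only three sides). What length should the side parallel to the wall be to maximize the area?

Let the sides perpendicular to the wall have length x and the parallel side y, so 2x + y = 359 and the area is A = xy = x(359 − 2x).
A'(x) = 359 − 4x = 0 gives x = 359/4, and A''(x) = −4 < 0 confirms a maximum.
Then y = 359 − 2·359/4 = 359/2 and A = 128881/8.

359/2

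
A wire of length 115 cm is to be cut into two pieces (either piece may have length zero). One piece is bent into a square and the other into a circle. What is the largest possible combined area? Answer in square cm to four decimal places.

1052.4121

Let x be the length used for the square. Square side x/4; circle radius (115−x)/(2π).
A(x) = (x/4)² + π·((115−x)/(2π))² = x²/16 + (115−x)²/(4π) for 0 ≤ x ≤ 115. A'(x) = x/8 − (115−x)/(2π) = 0 gives x = 4·115/(π+4) ≈ 64.4114.
A'' > 0, so the interior critical point is a minimum; the maximum is at an endpoint. A(0) = 1052.4121 and A(115) = 826.5625, so the largest area is 1052.4121.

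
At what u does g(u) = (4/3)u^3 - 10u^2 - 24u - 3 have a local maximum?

g'(u) = 4u^2 - 20u - 24 = 0 at u = -1, 6.
Second-derivative test with g''(u) = 8u - 20: g''(-1) = -28 < 0 ⇒ local maximum; g''(6) = 28 > 0 ⇒ local minimum.
So the local maximum value is g(-1) = 29/3.

-1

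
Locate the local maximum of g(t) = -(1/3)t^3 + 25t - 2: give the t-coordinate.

g'(t) = -t^2 + 25 = 0 at t = -5, 5.
g''(t) = -2t. g''(-5) = 10 > 0 ⇒ local minimum; g''(5) = -10 < 0 ⇒ local maximum.
So the local maximum value is g(5) = 244/3.

5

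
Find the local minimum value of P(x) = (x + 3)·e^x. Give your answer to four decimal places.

-0.0183

Differentiating with the product rule gives P'(x) = (x + 4)·e^x. Since e^x > 0, the only critical point is x = -4.
P''(-4) has the same sign as 1 > 0, so this is a local minimum.
P(-4) = (-1)·e^(-4) ≈ -0.0183.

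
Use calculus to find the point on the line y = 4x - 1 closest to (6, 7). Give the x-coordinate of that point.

38/17

Minimize D(x)^2 = (x - 6)^2 + (4x - 8)^2.
d/dx[D^2] = 2(x - 6) + 2·4·(4x - 8) = 0 ⇒ x = 38/17.
Then y = 135/17 and the distance is √(256/17) ≈ 3.8806.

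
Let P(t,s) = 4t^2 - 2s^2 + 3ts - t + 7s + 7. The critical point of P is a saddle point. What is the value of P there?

∂P/∂t = 8t + 3s - 1 = 0 and ∂P/∂s = 3t - 4s + 7 = 0, so (t, s) = (-17/41, 59/41).
The Hessian has P_{tt} = 8, P_{ss} = -4, P_{ts} = 3, giving D = -41 < 0, so the point is a saddle point.
P(-17/41, 59/41) = 502/41.

502/41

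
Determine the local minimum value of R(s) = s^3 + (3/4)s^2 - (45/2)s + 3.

R'(s) = 3s^2 + (3/2)s - 45/2. Setting R'(s) = 0 gives s ∈ {-3, 5/2}.
Second-derivative test with R''(s) = 6s + 3/2: R''(-3) = -33/2 < 0 ⇒ local maximum; R''(5/2) = 33/2 > 0 ⇒ local minimum.
So the local minimum value is R(5/2) = -527/16.

-527/16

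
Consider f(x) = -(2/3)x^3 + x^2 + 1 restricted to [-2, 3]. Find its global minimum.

-8

f'(x) = -2x^2 + 2x, which vanishes at x = 0 and x = 1.
Candidates: f(-2) = 31/3; f(0) = 1; f(1) = 4/3; f(3) = -8.
Hence the absolute minimum is -8 at x = 3.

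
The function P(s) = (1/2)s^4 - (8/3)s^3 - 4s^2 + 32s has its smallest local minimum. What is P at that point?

P'(s) = 2s^3 - 8s^2 - 8s + 32 = 0 at s = -2, 2, 4.
Second-derivative test with P''(s) = 6s^2 - 16s - 8: P''(-2) = 48 > 0 ⇒ local minimum; P''(2) = -16 < 0 ⇒ local maximum; P''(4) = 24 > 0 ⇒ local minimum.
Thus P has its smallest local minimum at s = -2, with value -152/3.

-152/3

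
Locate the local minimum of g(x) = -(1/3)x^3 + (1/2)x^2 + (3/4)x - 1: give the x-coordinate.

-1/2

g'(x) = -x^2 + x + 3/4 = 0 at x = -1/2, 3/2.
g''(x) = -2x + 1. g''(-1/2) = 2 > 0 ⇒ local minimum; g''(3/2) = -2 < 0 ⇒ local maximum.
Thus g has its local minimum at x = -1/2, with value -29/24.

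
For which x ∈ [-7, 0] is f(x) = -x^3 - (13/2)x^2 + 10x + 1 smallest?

Differentiating, f'(x) = -3x^2 - 13x + 10; whose only zero in [-7, 0] is x = -5.
Compare values at every candidate in [-7, 0]: f(-7) = -89/2,  f(-5) = -173/2,  f(0) = 1.
So the minimum is f(-5) = -173/2.

-5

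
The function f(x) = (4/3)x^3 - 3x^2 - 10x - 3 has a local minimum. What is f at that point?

-311/12

f'(x) = 4x^2 - 6x - 10. Setting f'(x) = 0 gives x ∈ {-1, 5/2}.
Since f''(x) = 8x - 6, we get f''(-1) = -14 < 0 ⇒ local maximum; f''(5/2) = 14 > 0 ⇒ local minimum.
Thus f has its local minimum at x = 5/2, with value -311/12.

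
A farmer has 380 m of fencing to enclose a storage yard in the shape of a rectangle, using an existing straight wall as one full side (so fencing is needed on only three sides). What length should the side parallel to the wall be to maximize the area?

Let the sides perpendicular to the wall have length x and the parallel side y, so 2x + y = 380 and the area is A = xy = x(380 − 2x).
A'(x) = 380 − 4x = 0 gives x = 95, and A''(x) = −4 < 0 confirms a maximum.
Then y = 380 − 2·95 = 190 and A = 18050.

190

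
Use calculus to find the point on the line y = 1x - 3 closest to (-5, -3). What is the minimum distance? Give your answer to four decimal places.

Minimize D(x)^2 = (x + 5)^2 + (x)^2.
d/dx[D^2] = 2(x + 5) + 2·1·(x) = 0 ⇒ x = -5/2.
Then y = -11/2 and the distance is √(25/2) ≈ 3.5355.

3.5355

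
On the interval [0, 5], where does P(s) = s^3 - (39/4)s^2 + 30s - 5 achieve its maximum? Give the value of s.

P'(s) = 3s^2 - (39/2)s + 30, which vanishes at s = 5/2 and s = 4.
Compare values at every candidate in [0, 5]: P(0) = -5,  P(5/2) = 395/16,  P(4) = 23,  P(5) = 105/4.
Hence the absolute maximum is 105/4 at s = 5.

5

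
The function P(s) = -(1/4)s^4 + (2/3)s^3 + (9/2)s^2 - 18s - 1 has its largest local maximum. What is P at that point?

221/4

Critical points: P'(s) = -s^3 + 2s^2 + 9s - 18 vanishes at s = -3, 2, 3.
Since P''(s) = -3s^2 + 4s + 9, we get P''(-3) = -30 < 0 ⇒ local maximum; P''(2) = 5 > 0 ⇒ local minimum; P''(3) = -6 < 0 ⇒ local maximum.
The largest local maximum is P(-3) = 221/4.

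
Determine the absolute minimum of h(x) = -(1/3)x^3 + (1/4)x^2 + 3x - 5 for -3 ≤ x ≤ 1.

-125/16

h'(x) = -x^2 + (1/2)x + 3, whose only zero in [-3, 1] is x = -3/2.
Candidates: h(-3) = -11/4,  h(-3/2) = -125/16,  h(1) = -25/12.
The minimum over the interval is -125/16, attained at x = -3/2.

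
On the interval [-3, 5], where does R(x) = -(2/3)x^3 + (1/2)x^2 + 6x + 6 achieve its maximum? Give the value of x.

2

The derivative is -2x^2 + x + 6, which vanishes at x = -3/2 and x = 2.
Candidates: R(-3) = 21/2, R(-3/2) = 3/8, R(2) = 44/3, R(5) = -209/6.
So the maximum is R(2) = 44/3.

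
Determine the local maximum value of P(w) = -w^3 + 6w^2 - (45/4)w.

Critical points: P'(w) = -3w^2 + 12w - 45/4 vanishes at w = 3/2, 5/2.
P''(w) = -6w + 12. P''(3/2) = 3 > 0 ⇒ local minimum; P''(5/2) = -3 < 0 ⇒ local maximum.
The local maximum is P(5/2) = -25/4.

-25/4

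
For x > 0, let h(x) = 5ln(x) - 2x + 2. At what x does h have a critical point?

5/2

h'(x) = 5/x − 2 = 0 gives x = 5/2.
h''(x) = -5/x², which is negative for x > 0, so this is a local maximum.
h(5/2) = 5·ln(5/2) - 5 + 2 ≈ 1.5815.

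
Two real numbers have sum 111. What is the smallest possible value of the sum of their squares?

With a + b = 111, a^2 + b^2 = a^2 + (111 − a)^2.
The derivative 2a − 2(111 − a) = 4a − 222 vanishes at a = 111/2; second derivative 4 > 0, a minimum.
The minimum is 2·(111/2)^2 = 12321/2.

12321/2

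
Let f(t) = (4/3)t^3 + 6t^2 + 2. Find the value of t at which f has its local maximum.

f'(t) = 4t^2 + 12t = 0 at t = -3, 0.
Since f''(t) = 8t + 12, we get f''(-3) = -12 < 0 ⇒ local maximum; f''(0) = 12 > 0 ⇒ local minimum.
So the local maximum value is f(-3) = 20.

-3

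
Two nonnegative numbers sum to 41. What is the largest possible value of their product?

With x + y = 41, the product is P(x) = x(41 − x).
P'(x) = 41 − 2x = 0 gives x = 41/2; P'' = −2 < 0, so this is the maximum.
P = 41/2·41/2 = 1681/4.

1681/4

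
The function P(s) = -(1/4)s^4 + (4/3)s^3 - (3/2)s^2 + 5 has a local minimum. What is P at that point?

P'(s) = -s^3 + 4s^2 - 3s. Setting P'(s) = 0 gives s ∈ {0, 1, 3}.
P''(s) = -3s^2 + 8s - 3. P''(0) = -3 < 0 ⇒ local maximum; P''(1) = 2 > 0 ⇒ local minimum; P''(3) = -6 < 0 ⇒ local maximum.
The local minimum is P(1) = 55/12.

55/12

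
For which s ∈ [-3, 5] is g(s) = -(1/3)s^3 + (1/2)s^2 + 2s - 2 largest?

-3

g'(s) = -s^2 + s + 2, which vanishes at s = -1 and s = 2.
Evaluating at the critical points and endpoints: g(-3) = 11/2,  g(-1) = -19/6,  g(2) = 4/3,  g(5) = -127/6.
Hence the absolute maximum is 11/2 at s = -3.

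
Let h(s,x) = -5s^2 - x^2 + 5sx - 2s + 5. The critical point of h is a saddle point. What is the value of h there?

∂h/∂s = -10s + 5x - 2 = 0 and ∂h/∂x = 5s - 2x = 0, so (s, x) = (4/5, 2).
The Hessian has h_{ss} = -10, h_{xx} = -2, h_{sx} = 5, giving D = -5 < 0, so the point is a saddle point.
h(4/5, 2) = 21/5.

21/5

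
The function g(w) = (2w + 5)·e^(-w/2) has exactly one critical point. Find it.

By the product rule, g'(w) = (-w - 1/2)·e^(-w/2). Since e^(-w/2) > 0, the only critical point is w = -1/2.
g''(-1/2) has the same sign as -1 < 0, so this is a local maximum.
g(-1/2) = (4)·e^(1/4) ≈ 5.1361.

-1/2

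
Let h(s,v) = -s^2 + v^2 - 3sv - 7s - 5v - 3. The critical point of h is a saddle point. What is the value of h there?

∂h/∂s = -2s - 3v - 7 = 0 and ∂h/∂v = -3s + 2v - 5 = 0, so (s, v) = (-29/13, -11/13).
The Hessian has h_{ss} = -2, h_{vv} = 2, h_{sv} = -3, giving D = -13 < 0, so the point is a saddle point.
h(-29/13, -11/13) = 90/13.

90/13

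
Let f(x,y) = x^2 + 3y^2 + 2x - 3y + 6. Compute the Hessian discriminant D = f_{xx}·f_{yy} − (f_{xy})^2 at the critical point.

12

∂f/∂x = 2x + 2 = 0 and ∂f/∂y = 6y - 3 = 0, so (x, y) = (-1, 1/2).
The Hessian has f_{xx} = 2, f_{yy} = 6, f_{xy} = 0, giving D = 12 > 0 with f_{xx} > 0, so the point is a local minimum.
D = (2)·(6) − (0)^2 = 12.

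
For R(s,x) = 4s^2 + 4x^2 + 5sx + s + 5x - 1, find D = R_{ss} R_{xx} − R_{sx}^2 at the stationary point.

∂R/∂s = 8s + 5x + 1 = 0 and ∂R/∂x = 5s + 8x + 5 = 0, so (s, x) = (17/39, -35/39).
The Hessian has R_{ss} = 8, R_{xx} = 8, R_{sx} = 5, giving D = 39 > 0 with R_{ss} > 0, so the point is a local minimum.
D = (8)·(8) − (5)^2 = 39.

39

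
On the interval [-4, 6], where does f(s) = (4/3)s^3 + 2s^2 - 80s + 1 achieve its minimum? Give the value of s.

4

f'(s) = 4s^2 + 4s - 80, whose only zero in [-4, 6] is s = 4.
Compare values at every candidate in [-4, 6]: f(-4) = 803/3; f(4) = -605/3; f(6) = -119.
The minimum over the interval is -605/3, attained at s = 4.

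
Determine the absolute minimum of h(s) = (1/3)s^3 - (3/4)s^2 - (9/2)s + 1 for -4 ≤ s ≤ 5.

h'(s) = s^2 - (3/2)s - 9/2, which vanishes at s = -3/2 and s = 3.
Candidates: h(-4) = -43/3,  h(-3/2) = 79/16,  h(3) = -41/4,  h(5) = 17/12.
So the minimum is h(-4) = -43/3.

-43/3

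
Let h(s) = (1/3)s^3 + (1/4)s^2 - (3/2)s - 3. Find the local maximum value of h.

-21/16

h'(s) = s^2 + (1/2)s - 3/2 = 0 at s = -3/2, 1.
h''(s) = 2s + 1/2. h''(-3/2) = -5/2 < 0 ⇒ local maximum; h''(1) = 5/2 > 0 ⇒ local minimum.
Thus h has its local maximum at s = -3/2, with value -21/16.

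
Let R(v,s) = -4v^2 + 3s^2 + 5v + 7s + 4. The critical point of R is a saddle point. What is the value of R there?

∂R/∂v = -8v + 5 = 0 and ∂R/∂s = 6s + 7 = 0, so (v, s) = (5/8, -7/6).
The Hessian has R_{vv} = -8, R_{ss} = 6, R_{vs} = 0, giving D = -48 < 0, so the point is a saddle point.
R(5/8, -7/6) = 71/48.

71/48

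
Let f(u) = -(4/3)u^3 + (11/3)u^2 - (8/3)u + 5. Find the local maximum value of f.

389/81

f'(u) = -4u^2 + (22/3)u - 8/3 = 0 at u = 1/2, 4/3.
f''(u) = -8u + 22/3. f''(1/2) = 10/3 > 0 ⇒ local minimum; f''(4/3) = -10/3 < 0 ⇒ local maximum.
Thus f has its local maximum at u = 4/3, with value 389/81.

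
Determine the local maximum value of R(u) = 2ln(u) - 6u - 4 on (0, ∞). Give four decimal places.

R'(u) = 2/u − 6 = 0 gives u = 1/3.
R''(u) = -2/u², which is negative for u > 0, so this is a local maximum.
R(1/3) = 2·ln(1/3) - 2 - 4 ≈ -8.1972.

-8.1972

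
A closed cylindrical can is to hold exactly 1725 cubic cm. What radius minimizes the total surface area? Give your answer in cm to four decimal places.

With radius r and height h, πr²h = 1725 so h = 1725/(πr²), and S(r) = 2πr² + 2πrh = 2πr² + 2·1725/r.
S'(r) = 4πr − 2·1725/r² = 0 ⇒ r³ = 1725/(2π), so r ≈ 6.4993 and h = 2r ≈ 12.9987.
S''(r) = 4π + 4·1725/r³ > 0, so this is the minimum; S ≈ 796.2338.

6.4993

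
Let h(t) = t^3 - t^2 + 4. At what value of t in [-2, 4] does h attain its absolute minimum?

Differentiating, h'(t) = 3t^2 - 2t; which vanishes at t = 0 and t = 2/3.
Candidates: h(-2) = -8; h(0) = 4; h(2/3) = 104/27; h(4) = 52.
Hence the absolute minimum is -8 at t = -2.

-2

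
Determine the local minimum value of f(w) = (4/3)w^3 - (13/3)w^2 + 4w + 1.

f'(w) = 4w^2 - (26/3)w + 4 = 0 at w = 2/3, 3/2.
f''(w) = 8w - 26/3. f''(2/3) = -10/3 < 0 ⇒ local maximum; f''(3/2) = 10/3 > 0 ⇒ local minimum.
So the local minimum value is f(3/2) = 7/4.

7/4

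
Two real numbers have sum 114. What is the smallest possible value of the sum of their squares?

With a + b = 114, a^2 + b^2 = a^2 + (114 − a)^2.
The derivative 2a − 2(114 − a) = 4a − 228 vanishes at a = 57; second derivative 4 > 0, a minimum.
The minimum is 2·(57)^2 = 6498.

6498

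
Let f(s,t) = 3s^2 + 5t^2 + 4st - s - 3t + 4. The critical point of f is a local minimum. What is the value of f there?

39/11

∂f/∂s = 6s + 4t - 1 = 0 and ∂f/∂t = 4s + 10t - 3 = 0, so (s, t) = (-1/22, 7/22).
The Hessian has f_{ss} = 6, f_{tt} = 10, f_{st} = 4, giving D = 44 > 0 with f_{ss} > 0, so the point is a local minimum.
f(-1/22, 7/22) = 39/11.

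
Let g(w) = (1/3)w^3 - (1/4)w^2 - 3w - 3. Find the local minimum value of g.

-22/3

g'(w) = w^2 - (1/2)w - 3 = 0 at w = -3/2, 2.
Since g''(w) = 2w - 1/2, we get g''(-3/2) = -7/2 < 0 ⇒ local maximum; g''(2) = 7/2 > 0 ⇒ local minimum.
The local minimum is g(2) = -22/3.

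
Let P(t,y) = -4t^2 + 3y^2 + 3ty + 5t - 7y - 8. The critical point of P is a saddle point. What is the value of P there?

-472/57

∂P/∂t = -8t + 3y + 5 = 0 and ∂P/∂y = 3t + 6y - 7 = 0, so (t, y) = (17/19, 41/57).
The Hessian has P_{tt} = -8, P_{yy} = 6, P_{ty} = 3, giving D = -57 < 0, so the point is a saddle point.
P(17/19, 41/57) = -472/57.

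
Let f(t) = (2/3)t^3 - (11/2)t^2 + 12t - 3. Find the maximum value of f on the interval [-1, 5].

Differentiating, f'(t) = 2t^2 - 11t + 12; which vanishes at t = 3/2 and t = 4.
Candidates: f(-1) = -127/6; f(3/2) = 39/8; f(4) = -1/3; f(5) = 17/6.
So the maximum is f(3/2) = 39/8.

39/8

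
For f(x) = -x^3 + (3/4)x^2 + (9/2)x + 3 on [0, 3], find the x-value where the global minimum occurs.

The derivative is -3x^2 + (3/2)x + 9/2, whose only zero in [0, 3] is x = 3/2.
Candidates: f(0) = 3; f(3/2) = 129/16; f(3) = -15/4.
The minimum over the interval is -15/4, attained at x = 3.

3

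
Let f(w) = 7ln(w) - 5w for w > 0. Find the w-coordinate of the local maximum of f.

f'(w) = 7/w − 5 = 0 gives w = 7/5.
f''(w) = -7/w², which is negative for w > 0, so this is a local maximum.
f(7/5) = 7·ln(7/5) - 7 ≈ -4.6447.

7/5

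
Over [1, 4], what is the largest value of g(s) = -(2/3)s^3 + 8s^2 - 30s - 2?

-74/3

Differentiating, g'(s) = -2s^2 + 16s - 30; whose only zero in [1, 4] is s = 3.
Candidates: g(1) = -74/3; g(3) = -38; g(4) = -110/3.
The maximum over the interval is -74/3, attained at s = 1.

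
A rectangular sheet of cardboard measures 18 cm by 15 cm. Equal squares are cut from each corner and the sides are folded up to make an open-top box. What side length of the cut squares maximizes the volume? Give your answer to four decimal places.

With cut size x, the volume is V(x) = x(18 − 2x)(15 − 2x) for 0 < x < 7.5.
V'(x) = 12x^2 − 132x + 270. Setting V'(x) = 0 gives x ≈ 2.7161 (the root in (0, 7.5)).
V''(x) = 24x − 132 is negative there, so this is the maximum; V ≈ 326.6007.

2.7161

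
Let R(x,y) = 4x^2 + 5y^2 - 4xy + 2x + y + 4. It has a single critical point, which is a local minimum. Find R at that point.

7/2

∂R/∂x = 8x - 4y + 2 = 0 and ∂R/∂y = -4x + 10y + 1 = 0, so (x, y) = (-3/8, -1/4).
The Hessian has R_{xx} = 8, R_{yy} = 10, R_{xy} = -4, giving D = 64 > 0 with R_{xx} > 0, so the point is a local minimum.
R(-3/8, -1/4) = 7/2.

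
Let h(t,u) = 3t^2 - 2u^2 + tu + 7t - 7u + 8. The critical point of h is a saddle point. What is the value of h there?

∂h/∂t = 6t + u + 7 = 0 and ∂h/∂u = t - 4u - 7 = 0, so (t, u) = (-21/25, -49/25).
The Hessian has h_{tt} = 6, h_{uu} = -4, h_{tu} = 1, giving D = -25 < 0, so the point is a saddle point.
h(-21/25, -49/25) = 298/25.

298/25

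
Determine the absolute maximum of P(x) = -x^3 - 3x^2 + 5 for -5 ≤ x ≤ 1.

Differentiating, P'(x) = -3x^2 - 6x; which vanishes at x = -2 and x = 0.
Compare values at every candidate in [-5, 1]: P(-5) = 55,  P(-2) = 1,  P(0) = 5,  P(1) = 1.
The maximum over the interval is 55, attained at x = -5.

55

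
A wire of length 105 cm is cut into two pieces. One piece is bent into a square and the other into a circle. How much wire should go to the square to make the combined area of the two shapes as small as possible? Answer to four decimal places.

58.8104

Let x be the length used for the square. Square side x/4; circle radius (105−x)/(2π).
A(x) = (x/4)² + π·((105−x)/(2π))² = x²/16 + (105−x)²/(4π) for 0 ≤ x ≤ 105. A'(x) = x/8 − (105−x)/(2π) = 0 gives x = 4·105/(π+4) ≈ 58.8104.
A'' = 1/8 + 1/(2π) > 0, so this gives the minimum combined area; x ≈ 58.8104 cm to the square.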